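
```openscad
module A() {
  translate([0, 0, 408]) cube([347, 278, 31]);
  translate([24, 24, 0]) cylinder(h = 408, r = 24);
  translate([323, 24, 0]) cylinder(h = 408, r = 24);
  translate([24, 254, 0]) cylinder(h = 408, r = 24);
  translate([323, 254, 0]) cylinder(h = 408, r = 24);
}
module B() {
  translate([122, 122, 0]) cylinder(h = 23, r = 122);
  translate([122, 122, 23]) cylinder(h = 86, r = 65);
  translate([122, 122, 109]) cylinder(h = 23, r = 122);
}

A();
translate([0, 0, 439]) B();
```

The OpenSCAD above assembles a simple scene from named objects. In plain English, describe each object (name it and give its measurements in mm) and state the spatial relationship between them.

A is a four-legged stool. The seat is 347×278 mm, 31 mm thick, top at z = 439 mm. It stands on four round legs, each 48 mm in diameter, from z = 0 to the seat underside, each leg's axis is inset half a diameter from the nearest pair of seat edges (so the leg's bounding box is flush with the corner).

B is a spool: two coaxial disc flanges of radius 122 mm and thickness 23 mm, joined by a core cylinder of radius 65 mm and height 86 mm. The lower flange rests on z = 0 and the three cylinders share a vertical axis.

The spool is on top of the stool.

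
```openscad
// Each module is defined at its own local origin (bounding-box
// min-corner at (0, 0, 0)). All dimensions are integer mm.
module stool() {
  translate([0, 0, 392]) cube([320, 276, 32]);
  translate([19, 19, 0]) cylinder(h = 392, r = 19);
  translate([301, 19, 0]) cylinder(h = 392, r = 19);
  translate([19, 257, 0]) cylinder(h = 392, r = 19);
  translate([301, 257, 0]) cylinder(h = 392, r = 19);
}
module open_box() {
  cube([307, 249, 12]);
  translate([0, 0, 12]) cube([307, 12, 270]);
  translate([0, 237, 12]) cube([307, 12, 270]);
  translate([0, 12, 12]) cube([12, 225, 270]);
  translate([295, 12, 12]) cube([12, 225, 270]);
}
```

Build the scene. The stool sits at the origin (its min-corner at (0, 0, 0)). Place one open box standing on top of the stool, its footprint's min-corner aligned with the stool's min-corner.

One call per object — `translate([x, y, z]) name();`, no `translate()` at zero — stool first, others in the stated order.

stool();
translate([0, 0, 424]) open_box();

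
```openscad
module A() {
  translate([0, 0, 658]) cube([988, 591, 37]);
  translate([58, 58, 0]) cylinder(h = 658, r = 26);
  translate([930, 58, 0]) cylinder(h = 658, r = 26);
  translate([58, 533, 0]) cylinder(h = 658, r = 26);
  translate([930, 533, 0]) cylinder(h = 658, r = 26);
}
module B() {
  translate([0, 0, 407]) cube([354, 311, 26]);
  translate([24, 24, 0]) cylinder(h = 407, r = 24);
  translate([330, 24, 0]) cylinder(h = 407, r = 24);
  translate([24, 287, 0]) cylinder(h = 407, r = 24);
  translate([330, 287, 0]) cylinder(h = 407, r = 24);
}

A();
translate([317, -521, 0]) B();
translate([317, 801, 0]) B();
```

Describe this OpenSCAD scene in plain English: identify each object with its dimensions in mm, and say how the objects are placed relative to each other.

A is a table with a 988×591 mm rectangular top, 37 mm thick, top surface at z = 695 mm, supported by four round legs of 52 mm diameter, each leg's bounding box inset 32 mm from the nearest pair of top edges, running from the floor.

B is a four-legged stool. The seat is 354×311 mm, 26 mm thick, top at z = 433 mm. It stands on four round legs, each 48 mm in diameter, from z = 0 to the seat underside, each leg's axis is inset half a diameter from the nearest pair of seat edges (so the leg's bounding box is flush with the corner).

Two stools sit around the table at the −y, +y sides.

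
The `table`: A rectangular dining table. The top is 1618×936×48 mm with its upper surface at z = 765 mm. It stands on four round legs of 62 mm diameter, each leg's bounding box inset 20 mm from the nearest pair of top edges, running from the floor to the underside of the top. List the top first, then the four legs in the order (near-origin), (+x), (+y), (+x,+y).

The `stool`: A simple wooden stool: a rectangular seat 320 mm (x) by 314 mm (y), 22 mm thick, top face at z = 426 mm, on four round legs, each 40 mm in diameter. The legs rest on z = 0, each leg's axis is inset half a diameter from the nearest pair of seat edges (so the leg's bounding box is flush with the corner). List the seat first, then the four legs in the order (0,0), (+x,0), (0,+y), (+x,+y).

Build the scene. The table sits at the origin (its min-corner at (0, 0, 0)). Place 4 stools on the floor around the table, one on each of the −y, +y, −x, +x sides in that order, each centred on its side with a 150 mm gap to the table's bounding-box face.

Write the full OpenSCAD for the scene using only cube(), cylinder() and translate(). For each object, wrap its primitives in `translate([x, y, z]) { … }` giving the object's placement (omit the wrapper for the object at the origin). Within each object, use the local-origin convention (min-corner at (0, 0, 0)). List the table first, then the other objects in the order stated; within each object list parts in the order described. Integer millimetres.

translate([0, 0, 717]) cube([1618, 936, 48]);
translate([51, 51, 0]) cylinder(h = 717, r = 31);
translate([1567, 51, 0]) cylinder(h = 717, r = 31);
translate([51, 885, 0]) cylinder(h = 717, r = 31);
translate([1567, 885, 0]) cylinder(h = 717, r = 31);
translate([649, -464, 0]) {
  translate([0, 0, 404]) cube([320, 314, 22]);
  translate([20, 20, 0]) cylinder(h = 404, r = 20);
  translate([300, 20, 0]) cylinder(h = 404, r = 20);
  translate([20, 294, 0]) cylinder(h = 404, r = 20);
  translate([300, 294, 0]) cylinder(h = 404, r = 20);
}
translate([649, 1086, 0]) {
  translate([0, 0, 404]) cube([320, 314, 22]);
  translate([20, 20, 0]) cylinder(h = 404, r = 20);
  translate([300, 20, 0]) cylinder(h = 404, r = 20);
  translate([20, 294, 0]) cylinder(h = 404, r = 20);
  translate([300, 294, 0]) cylinder(h = 404, r = 20);
}
translate([-470, 311, 0]) {
  translate([0, 0, 404]) cube([320, 314, 22]);
  translate([20, 20, 0]) cylinder(h = 404, r = 20);
  translate([300, 20, 0]) cylinder(h = 404, r = 20);
  translate([20, 294, 0]) cylinder(h = 404, r = 20);
  translate([300, 294, 0]) cylinder(h = 404, r = 20);
}
translate([1768, 311, 0]) {
  translate([0, 0, 404]) cube([320, 314, 22]);
  translate([20, 20, 0]) cylinder(h = 404, r = 20);
  translate([300, 20, 0]) cylinder(h = 404, r = 20);
  translate([20, 294, 0]) cylinder(h = 404, r = 20);
  translate([300, 294, 0]) cylinder(h = 404, r = 20);
}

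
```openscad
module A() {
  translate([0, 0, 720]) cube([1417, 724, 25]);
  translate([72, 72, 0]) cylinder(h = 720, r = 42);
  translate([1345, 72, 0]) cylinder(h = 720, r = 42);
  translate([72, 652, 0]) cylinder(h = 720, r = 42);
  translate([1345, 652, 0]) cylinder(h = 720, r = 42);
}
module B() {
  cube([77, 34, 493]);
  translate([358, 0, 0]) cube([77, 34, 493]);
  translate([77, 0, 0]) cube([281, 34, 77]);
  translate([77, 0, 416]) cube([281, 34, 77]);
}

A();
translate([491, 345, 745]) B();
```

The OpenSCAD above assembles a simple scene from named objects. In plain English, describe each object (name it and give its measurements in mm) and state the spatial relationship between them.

A is a rectangular dining table. The top is 1417×724×25 mm with its upper surface at z = 745 mm. It stands on four round legs of 84 mm diameter, each leg's bounding box inset 30 mm from the nearest pair of top edges, running from the floor to the underside of the top.

B is a rectangular picture frame lying in the x–z plane (depth along y). The opening is 281 mm wide (x) by 339 mm tall (z), surrounded by a border 77 mm wide on all four sides. The frame is 34 mm deep and is made of two full-height vertical stiles with two horizontal rails fitted between them.

The picture frame is on top of the table, centred.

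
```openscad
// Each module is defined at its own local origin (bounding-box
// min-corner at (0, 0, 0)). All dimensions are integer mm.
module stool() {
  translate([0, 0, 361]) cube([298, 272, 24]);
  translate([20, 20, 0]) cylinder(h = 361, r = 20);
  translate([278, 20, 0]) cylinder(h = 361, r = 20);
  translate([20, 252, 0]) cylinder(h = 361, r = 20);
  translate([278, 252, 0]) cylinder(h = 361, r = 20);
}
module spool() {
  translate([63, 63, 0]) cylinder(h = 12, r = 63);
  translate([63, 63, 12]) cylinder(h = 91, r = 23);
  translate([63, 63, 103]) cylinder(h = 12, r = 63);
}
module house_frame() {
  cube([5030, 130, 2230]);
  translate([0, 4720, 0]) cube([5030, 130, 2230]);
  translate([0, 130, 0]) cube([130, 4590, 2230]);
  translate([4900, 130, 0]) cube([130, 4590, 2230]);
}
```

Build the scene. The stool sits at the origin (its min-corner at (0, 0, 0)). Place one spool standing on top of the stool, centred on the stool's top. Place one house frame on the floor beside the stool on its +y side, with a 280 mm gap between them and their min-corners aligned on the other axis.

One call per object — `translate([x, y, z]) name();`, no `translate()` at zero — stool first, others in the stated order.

stool();
translate([86, 73, 385]) spool();
translate([0, 552, 0]) house_frame();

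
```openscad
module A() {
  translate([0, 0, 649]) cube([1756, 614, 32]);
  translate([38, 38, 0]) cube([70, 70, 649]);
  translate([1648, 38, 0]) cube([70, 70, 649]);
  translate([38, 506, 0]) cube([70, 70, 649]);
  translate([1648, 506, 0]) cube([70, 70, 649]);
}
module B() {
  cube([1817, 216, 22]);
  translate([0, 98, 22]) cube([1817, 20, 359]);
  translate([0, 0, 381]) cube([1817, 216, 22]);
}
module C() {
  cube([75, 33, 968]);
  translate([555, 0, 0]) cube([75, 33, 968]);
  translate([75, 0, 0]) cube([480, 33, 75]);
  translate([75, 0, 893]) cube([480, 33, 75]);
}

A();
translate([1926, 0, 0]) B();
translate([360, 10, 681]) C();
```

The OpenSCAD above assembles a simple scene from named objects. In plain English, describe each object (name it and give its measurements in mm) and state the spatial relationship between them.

A is a table with a 1756×614 mm rectangular top, 32 mm thick, top surface at z = 681 mm, supported by four 70×70 mm square legs, each inset 38 mm from the nearest pair of top edges, running from the floor.

B is an I-beam lying along x, 1817 mm long. Overall section height 403 mm. Two flanges 216 mm wide (y) and 22 mm thick, one on the floor and one at the top; a web 20 mm thick runs between them, centred on the flange width.

C is a rectangular picture frame lying in the x–z plane (depth along y). The opening is 480 mm wide (x) by 818 mm tall (z), surrounded by a border 75 mm wide on all four sides. The frame is 33 mm deep and is made of two full-height vertical stiles with two horizontal rails fitted between them.

The I-beam is on the floor beside the table on its +x side. The picture frame is on top of the table.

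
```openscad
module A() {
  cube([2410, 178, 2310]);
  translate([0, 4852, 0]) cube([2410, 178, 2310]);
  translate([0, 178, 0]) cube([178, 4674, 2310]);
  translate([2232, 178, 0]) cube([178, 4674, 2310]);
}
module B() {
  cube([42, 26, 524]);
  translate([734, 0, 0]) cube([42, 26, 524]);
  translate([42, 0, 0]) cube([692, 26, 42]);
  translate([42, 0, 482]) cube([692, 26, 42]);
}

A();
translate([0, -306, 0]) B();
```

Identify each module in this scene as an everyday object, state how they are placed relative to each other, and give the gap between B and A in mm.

The picture frame's nearest face is 280 mm from the house frame's −y face.

A is a house frame. B is a picture frame. The picture frame is on the floor beside the house frame on its −y side. The gap between the picture frame and the house frame is 280 mm.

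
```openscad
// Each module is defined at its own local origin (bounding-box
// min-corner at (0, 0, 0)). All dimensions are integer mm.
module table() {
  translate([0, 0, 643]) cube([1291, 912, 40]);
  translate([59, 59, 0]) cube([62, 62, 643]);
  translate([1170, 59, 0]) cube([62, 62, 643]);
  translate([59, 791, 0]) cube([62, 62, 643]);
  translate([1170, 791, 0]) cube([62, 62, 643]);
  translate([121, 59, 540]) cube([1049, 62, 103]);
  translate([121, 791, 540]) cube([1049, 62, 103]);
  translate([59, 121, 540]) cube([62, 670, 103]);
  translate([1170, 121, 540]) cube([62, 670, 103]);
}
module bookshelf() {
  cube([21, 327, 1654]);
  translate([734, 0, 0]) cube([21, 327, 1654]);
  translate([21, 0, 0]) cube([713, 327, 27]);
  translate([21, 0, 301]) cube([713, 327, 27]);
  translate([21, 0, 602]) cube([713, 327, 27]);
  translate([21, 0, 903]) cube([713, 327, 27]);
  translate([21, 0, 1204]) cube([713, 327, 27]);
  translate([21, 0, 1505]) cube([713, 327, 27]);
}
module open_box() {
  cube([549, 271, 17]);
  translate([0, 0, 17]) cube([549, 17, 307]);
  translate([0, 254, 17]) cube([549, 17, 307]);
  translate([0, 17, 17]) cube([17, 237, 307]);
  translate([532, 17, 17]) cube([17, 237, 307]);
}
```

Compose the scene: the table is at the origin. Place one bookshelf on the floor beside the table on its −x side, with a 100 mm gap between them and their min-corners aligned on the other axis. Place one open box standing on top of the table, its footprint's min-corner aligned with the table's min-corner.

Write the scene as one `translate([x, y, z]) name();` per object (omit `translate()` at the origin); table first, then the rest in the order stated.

table();
translate([-855, 0, 0]) bookshelf();
translate([0, 0, 683]) open_box();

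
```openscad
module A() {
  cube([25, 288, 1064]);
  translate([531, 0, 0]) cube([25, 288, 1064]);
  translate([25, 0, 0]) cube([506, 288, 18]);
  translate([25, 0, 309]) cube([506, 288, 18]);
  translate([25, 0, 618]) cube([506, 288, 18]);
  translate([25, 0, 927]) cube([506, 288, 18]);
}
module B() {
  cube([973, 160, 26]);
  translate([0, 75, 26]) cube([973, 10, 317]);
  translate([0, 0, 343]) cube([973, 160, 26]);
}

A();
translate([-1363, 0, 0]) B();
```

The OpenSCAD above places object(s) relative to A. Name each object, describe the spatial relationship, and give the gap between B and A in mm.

A is a bookshelf. B is an I-beam. The I-beam is on the floor beside the bookshelf on its −x side. The gap between the I-beam and the bookshelf is 390 mm.

The I-beam's nearest face is 390 mm from the bookshelf's −x face.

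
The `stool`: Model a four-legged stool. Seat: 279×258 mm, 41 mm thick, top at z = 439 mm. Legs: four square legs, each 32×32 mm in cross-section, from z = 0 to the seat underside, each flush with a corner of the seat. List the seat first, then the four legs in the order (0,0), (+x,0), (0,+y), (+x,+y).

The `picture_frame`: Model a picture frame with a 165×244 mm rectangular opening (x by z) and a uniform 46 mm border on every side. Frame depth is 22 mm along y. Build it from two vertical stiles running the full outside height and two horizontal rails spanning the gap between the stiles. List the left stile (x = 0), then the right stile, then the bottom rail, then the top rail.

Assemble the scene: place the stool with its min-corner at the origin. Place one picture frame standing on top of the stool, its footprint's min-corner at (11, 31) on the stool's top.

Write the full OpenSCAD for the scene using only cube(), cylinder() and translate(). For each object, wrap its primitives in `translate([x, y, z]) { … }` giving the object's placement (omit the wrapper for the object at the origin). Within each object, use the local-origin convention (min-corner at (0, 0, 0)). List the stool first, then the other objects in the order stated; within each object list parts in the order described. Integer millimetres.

translate([0, 0, 398]) cube([279, 258, 41]);
cube([32, 32, 398]);
translate([247, 0, 0]) cube([32, 32, 398]);
translate([0, 226, 0]) cube([32, 32, 398]);
translate([247, 226, 0]) cube([32, 32, 398]);
translate([11, 31, 439]) {
  cube([46, 22, 336]);
  translate([211, 0, 0]) cube([46, 22, 336]);
  translate([46, 0, 0]) cube([165, 22, 46]);
  translate([46, 0, 290]) cube([165, 22, 46]);
}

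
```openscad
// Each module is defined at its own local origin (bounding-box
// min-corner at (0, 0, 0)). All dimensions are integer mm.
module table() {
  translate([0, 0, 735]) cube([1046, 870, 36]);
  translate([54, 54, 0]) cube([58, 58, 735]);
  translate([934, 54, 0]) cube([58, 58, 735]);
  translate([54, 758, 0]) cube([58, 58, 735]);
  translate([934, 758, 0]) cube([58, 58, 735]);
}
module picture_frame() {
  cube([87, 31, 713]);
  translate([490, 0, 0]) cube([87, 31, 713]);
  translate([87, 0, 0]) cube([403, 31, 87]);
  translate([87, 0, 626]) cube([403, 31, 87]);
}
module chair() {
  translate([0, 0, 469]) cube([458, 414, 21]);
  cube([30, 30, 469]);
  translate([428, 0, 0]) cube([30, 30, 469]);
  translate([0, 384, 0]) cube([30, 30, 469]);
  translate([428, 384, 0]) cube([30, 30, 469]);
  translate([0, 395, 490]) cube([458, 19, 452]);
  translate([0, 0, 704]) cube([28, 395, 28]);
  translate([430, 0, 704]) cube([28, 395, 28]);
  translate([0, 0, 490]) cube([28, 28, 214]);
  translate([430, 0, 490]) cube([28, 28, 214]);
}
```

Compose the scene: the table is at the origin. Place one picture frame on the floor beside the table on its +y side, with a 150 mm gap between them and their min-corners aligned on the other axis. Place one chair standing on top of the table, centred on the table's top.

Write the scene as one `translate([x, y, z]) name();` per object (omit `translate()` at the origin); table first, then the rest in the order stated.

table();
translate([0, 1020, 0]) picture_frame();
translate([294, 228, 771]) chair();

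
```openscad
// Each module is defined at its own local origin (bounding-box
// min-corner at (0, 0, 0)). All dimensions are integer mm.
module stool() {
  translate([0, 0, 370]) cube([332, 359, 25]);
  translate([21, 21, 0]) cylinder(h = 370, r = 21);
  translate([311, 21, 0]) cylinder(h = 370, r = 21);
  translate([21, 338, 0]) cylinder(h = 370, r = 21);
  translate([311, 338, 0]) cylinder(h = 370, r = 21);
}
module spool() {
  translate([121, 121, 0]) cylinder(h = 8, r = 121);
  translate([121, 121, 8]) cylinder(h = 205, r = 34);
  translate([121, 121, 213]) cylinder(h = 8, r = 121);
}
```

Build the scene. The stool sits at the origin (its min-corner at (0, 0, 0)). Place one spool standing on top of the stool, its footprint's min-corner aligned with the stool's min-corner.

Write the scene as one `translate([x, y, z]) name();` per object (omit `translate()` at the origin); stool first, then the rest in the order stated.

stool();
translate([0, 0, 395]) spool();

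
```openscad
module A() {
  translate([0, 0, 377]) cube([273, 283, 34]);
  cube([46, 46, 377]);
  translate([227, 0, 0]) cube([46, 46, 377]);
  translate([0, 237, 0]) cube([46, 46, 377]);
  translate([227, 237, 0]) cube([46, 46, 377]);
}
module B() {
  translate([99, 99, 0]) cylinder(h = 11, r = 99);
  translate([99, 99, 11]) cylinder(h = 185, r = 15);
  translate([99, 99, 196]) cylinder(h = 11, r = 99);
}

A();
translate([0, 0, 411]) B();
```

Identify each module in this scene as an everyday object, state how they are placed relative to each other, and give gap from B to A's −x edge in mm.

The spool's min-x is at 0; the stool's min-x is 0; gap = 0 mm.

A is a stool. B is a spool. The spool is on top of the stool. The gap from the spool to the stool's −x edge is 0 mm.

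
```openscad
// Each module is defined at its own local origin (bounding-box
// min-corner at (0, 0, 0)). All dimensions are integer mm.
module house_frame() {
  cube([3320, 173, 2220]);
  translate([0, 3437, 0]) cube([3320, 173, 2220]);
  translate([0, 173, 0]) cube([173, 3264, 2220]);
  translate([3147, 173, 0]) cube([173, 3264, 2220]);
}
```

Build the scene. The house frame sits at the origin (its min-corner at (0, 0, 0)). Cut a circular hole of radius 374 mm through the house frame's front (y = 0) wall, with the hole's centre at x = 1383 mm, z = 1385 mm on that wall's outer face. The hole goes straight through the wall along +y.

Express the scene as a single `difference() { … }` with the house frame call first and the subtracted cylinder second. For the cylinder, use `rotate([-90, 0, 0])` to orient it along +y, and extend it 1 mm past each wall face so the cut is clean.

difference() {
  house_frame();
  translate([1383, -1, 1385]) rotate([-90, 0, 0]) cylinder(h = 175, r = 374);
}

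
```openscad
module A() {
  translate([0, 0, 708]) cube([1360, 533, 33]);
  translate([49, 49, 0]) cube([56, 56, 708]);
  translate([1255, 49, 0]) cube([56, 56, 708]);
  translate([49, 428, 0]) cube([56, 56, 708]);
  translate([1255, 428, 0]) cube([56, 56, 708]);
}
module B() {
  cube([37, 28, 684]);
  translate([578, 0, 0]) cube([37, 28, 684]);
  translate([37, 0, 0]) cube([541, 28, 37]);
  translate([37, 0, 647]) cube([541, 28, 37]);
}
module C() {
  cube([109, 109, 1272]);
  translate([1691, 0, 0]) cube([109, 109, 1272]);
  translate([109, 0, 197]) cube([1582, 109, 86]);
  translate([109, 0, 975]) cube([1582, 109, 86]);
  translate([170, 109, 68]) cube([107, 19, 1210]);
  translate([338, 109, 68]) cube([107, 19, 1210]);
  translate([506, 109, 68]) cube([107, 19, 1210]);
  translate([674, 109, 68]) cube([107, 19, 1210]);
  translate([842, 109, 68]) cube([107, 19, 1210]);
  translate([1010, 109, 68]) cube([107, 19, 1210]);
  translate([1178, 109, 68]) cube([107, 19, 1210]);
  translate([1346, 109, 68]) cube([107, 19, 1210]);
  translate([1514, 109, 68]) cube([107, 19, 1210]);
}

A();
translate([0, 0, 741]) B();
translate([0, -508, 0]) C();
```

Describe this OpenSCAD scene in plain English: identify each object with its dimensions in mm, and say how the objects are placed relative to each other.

A is a rectangular dining table. The top is 1360×533×33 mm with its upper surface at z = 741 mm. It stands on four 56×56 mm square legs, each inset 49 mm from the nearest pair of top edges, running from the floor to the underside of the top.

B is a picture frame with a 541×610 mm rectangular opening (x by z) and a uniform 37 mm border on every side. Frame depth is 28 mm along y. It is built from two vertical stiles running the full outside height and two horizontal rails spanning the gap between the stiles.

C is a fence section. Two 109×109 mm posts, 1272 mm tall, stand on the floor with a clear span of 1582 mm between their inner faces. Two horizontal rails of 109×86 mm section span the gap between the posts with their undersides at z = 197 mm and z = 975 mm, flush with the posts' −y face. 9 pickets, each 107 mm wide, 19 mm thick and 1210 mm tall, are fixed to the +y face of the rails with their bottoms at z = 68 mm, evenly spaced across the span with equal gaps (rounded down to the nearest mm) at the −x end and between each pair — any rounding remainder accumulates at the +x end.

The picture frame is on top of the table. The fence section is on the floor beside the table on its −y side.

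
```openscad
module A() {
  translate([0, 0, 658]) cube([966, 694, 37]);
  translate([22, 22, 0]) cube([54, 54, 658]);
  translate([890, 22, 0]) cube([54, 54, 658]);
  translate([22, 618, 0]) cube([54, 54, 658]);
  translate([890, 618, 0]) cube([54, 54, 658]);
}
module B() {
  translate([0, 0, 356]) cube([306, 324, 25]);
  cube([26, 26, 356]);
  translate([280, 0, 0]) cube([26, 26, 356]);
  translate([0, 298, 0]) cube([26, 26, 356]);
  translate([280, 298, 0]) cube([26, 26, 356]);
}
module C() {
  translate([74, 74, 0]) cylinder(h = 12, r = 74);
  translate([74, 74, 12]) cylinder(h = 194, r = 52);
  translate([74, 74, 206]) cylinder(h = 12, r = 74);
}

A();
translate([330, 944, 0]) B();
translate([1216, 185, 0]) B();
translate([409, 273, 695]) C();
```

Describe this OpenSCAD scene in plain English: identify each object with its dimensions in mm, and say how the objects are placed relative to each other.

A is a table with a 966×694 mm rectangular top, 37 mm thick, top surface at z = 695 mm, supported by four 54×54 mm square legs, each inset 22 mm from the nearest pair of top edges, running from the floor.

B is a four-legged stool. The seat is a 306×324×25 mm slab whose top surface is at z = 381 mm; four square legs, each 26×26 mm in cross-section, run from the floor (z = 0) to the underside of the seat, each flush with a corner of the seat.

C is a spool: two coaxial disc flanges of radius 74 mm and thickness 12 mm, joined by a core cylinder of radius 52 mm and height 194 mm. The lower flange rests on z = 0 and the three cylinders share a vertical axis.

Two stools sit around the table at the +y, +x sides. The spool is on top of the table, centred.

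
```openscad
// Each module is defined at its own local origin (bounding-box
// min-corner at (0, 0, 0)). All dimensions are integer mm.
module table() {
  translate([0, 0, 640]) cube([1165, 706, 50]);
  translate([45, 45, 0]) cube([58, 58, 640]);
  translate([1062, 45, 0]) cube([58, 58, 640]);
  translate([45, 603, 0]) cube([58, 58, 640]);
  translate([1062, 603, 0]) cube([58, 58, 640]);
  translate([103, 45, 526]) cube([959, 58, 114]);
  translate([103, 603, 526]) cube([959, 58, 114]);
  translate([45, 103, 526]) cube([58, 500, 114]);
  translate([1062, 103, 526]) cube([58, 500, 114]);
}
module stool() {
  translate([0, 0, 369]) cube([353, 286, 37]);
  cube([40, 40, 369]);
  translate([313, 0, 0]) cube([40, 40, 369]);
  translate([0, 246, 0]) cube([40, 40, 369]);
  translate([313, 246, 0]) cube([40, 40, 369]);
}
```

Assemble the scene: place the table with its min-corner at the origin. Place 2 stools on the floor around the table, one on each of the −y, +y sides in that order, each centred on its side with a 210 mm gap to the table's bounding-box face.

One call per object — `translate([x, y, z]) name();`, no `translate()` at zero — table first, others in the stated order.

table();
translate([406, -496, 0]) stool();
translate([406, 916, 0]) stool();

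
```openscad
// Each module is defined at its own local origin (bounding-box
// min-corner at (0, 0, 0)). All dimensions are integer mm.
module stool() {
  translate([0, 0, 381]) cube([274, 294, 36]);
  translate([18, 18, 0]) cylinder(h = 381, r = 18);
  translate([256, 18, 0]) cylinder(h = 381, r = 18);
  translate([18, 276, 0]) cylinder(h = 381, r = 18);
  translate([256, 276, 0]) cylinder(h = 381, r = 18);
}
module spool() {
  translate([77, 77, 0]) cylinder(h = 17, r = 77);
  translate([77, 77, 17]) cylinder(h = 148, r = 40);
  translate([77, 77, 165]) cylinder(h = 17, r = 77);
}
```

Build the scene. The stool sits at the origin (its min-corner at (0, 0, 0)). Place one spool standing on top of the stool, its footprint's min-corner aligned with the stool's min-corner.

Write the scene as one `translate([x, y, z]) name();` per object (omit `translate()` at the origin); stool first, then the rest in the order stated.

stool();
translate([0, 0, 417]) spool();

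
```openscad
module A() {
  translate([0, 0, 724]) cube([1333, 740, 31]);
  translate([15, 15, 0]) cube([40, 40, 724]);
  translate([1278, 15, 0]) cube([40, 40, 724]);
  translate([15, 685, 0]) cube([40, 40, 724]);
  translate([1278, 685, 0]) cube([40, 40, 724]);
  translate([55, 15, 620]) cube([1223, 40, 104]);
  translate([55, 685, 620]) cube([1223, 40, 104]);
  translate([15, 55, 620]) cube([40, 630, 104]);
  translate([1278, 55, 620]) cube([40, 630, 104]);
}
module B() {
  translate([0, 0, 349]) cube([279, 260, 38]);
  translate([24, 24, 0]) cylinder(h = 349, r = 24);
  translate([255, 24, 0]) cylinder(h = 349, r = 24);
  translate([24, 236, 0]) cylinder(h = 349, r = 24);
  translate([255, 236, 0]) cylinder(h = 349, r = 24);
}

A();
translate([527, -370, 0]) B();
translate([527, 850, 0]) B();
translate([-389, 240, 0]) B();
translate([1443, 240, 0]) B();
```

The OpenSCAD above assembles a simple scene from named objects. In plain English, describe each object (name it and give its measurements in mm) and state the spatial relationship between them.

A is a table with a 1333×740 mm rectangular top, 31 mm thick, top surface at z = 755 mm, supported by four 40×40 mm square legs, each inset 15 mm from the nearest pair of top edges, running from the floor. Four apron rails, 40 mm thick and 104 mm tall, run between adjacent legs with their top edges flush with the underside of the top and their outer faces flush with the legs' outer faces.

B is a four-legged stool. The seat is 279×260 mm, 38 mm thick, top at z = 387 mm. It stands on four round legs, each 48 mm in diameter, from z = 0 to the seat underside, each leg's axis is inset half a diameter from the nearest pair of seat edges (so the leg's bounding box is flush with the corner).

Four stools sit around the table at the −y, +y, −x, +x sides.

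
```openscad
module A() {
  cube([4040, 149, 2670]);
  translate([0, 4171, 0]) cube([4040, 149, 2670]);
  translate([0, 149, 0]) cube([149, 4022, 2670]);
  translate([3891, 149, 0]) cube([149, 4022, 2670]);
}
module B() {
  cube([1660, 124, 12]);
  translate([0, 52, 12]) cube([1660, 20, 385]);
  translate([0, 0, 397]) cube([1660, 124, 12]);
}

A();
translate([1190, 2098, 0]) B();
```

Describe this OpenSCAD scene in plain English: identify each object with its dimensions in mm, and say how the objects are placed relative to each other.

A is the wall frame of a small rectangular building: four walls, each 2670 mm tall and 149 mm thick, enclosing a footprint 4040 mm (x) by 4320 mm (y) outside-to-outside, with no floor or roof. The front and back walls (the −y and +y sides) span the full width; the two side walls fit between them.

B is an I-beam lying along x, 1660 mm long. Overall section height 409 mm. Two flanges 124 mm wide (y) and 12 mm thick, one on the floor and one at the top; a web 20 mm thick runs between them, centred on the flange width.

The I-beam sits inside the house frame, centred.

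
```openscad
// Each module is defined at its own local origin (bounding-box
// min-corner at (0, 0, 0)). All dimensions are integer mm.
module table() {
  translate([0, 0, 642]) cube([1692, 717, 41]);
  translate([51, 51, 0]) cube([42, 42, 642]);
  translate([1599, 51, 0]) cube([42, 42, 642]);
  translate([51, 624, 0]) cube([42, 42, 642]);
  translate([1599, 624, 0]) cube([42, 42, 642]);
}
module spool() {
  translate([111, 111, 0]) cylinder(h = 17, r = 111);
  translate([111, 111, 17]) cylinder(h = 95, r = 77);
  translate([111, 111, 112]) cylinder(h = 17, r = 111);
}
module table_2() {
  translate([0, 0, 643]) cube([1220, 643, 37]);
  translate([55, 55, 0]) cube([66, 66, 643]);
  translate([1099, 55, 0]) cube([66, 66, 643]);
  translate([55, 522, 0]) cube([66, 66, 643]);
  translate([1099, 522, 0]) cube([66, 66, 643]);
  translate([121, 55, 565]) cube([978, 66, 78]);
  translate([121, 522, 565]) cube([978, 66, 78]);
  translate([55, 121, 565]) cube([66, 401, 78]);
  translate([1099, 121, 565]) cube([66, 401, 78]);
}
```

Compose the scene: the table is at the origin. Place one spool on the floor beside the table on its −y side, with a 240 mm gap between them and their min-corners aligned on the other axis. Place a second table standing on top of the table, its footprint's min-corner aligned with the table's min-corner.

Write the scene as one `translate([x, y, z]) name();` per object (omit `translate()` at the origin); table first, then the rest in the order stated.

table();
translate([0, -462, 0]) spool();
translate([0, 0, 683]) table_2();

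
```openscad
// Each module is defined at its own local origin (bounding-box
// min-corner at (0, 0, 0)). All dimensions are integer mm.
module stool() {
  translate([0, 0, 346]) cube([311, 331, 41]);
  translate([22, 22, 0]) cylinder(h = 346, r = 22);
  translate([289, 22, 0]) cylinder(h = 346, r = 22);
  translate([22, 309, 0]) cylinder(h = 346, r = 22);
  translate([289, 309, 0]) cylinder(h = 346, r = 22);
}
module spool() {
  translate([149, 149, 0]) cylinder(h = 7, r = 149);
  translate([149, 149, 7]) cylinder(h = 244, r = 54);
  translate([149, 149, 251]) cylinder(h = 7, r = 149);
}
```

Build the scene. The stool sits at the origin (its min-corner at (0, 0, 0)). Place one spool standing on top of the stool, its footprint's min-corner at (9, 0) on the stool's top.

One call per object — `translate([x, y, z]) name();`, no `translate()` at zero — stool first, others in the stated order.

stool();
translate([9, 0, 387]) spool();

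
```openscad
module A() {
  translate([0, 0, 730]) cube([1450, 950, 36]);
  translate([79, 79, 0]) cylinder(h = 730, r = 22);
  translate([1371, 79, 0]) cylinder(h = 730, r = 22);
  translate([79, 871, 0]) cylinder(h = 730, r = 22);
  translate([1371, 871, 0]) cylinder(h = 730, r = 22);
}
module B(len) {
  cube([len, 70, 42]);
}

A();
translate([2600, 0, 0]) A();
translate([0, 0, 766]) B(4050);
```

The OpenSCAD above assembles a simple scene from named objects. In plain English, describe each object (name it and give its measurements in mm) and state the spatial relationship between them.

A is a rectangular dining table. The top is 1450×950×36 mm with its upper surface at z = 766 mm. It stands on four round legs of 44 mm diameter, each leg's bounding box inset 57 mm from the nearest pair of top edges, running from the floor to the underside of the top.

B is a rectangular beam 4050 mm long (x), 70 mm deep (y), 42 mm thick (z).

The beam spans the tops of two tables placed 1150 mm apart, resting at z = 766 mm.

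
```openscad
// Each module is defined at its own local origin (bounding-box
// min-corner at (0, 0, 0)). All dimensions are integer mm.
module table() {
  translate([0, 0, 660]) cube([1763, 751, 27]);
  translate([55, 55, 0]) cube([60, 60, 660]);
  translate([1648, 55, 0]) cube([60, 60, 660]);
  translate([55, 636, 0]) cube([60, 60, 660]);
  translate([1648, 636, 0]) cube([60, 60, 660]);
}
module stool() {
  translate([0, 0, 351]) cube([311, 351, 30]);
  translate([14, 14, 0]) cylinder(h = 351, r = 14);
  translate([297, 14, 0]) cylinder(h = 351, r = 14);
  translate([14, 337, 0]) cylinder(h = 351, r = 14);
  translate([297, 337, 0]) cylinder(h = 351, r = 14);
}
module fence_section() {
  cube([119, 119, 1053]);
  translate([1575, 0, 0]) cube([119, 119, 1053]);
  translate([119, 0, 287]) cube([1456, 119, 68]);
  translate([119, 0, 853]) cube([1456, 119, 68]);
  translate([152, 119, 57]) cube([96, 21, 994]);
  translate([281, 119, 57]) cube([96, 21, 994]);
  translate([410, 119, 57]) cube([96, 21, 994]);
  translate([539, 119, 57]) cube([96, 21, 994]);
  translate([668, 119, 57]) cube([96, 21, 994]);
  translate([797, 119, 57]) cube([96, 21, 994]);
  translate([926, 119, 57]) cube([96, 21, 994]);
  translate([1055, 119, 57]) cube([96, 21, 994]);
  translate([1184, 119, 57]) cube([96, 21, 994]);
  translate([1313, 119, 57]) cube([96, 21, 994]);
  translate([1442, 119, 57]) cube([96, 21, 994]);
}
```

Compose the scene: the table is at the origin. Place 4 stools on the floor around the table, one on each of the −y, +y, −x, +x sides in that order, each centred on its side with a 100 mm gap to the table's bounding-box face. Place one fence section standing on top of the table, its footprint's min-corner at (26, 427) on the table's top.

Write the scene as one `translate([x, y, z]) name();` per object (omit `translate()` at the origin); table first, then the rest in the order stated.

table();
translate([726, -451, 0]) stool();
translate([726, 851, 0]) stool();
translate([-411, 200, 0]) stool();
translate([1863, 200, 0]) stool();
translate([26, 427, 687]) fence_section();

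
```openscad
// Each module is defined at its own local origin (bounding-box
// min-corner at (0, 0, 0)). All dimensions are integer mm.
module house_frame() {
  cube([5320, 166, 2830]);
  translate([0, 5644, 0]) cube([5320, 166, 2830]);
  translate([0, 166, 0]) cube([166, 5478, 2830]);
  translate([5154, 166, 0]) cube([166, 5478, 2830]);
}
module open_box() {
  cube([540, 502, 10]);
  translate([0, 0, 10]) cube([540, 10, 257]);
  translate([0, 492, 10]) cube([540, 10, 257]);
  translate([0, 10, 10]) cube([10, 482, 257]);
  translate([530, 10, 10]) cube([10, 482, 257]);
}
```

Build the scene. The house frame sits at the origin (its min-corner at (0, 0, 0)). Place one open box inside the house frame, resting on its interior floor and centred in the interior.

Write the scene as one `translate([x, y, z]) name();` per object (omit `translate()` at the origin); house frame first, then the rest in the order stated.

house_frame();
translate([2390, 2654, 0]) open_box();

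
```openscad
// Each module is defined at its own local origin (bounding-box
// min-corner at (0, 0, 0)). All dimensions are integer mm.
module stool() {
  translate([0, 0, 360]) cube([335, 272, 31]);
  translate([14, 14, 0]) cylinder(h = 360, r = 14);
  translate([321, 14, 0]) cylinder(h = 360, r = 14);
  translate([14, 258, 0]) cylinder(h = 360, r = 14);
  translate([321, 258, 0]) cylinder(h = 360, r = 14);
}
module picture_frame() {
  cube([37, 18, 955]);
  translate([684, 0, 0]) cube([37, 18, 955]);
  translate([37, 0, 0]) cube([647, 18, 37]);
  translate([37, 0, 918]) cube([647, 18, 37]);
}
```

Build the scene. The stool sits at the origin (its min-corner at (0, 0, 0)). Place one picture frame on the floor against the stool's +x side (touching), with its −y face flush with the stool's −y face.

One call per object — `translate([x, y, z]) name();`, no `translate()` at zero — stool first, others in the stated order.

stool();
translate([335, 0, 0]) picture_frame();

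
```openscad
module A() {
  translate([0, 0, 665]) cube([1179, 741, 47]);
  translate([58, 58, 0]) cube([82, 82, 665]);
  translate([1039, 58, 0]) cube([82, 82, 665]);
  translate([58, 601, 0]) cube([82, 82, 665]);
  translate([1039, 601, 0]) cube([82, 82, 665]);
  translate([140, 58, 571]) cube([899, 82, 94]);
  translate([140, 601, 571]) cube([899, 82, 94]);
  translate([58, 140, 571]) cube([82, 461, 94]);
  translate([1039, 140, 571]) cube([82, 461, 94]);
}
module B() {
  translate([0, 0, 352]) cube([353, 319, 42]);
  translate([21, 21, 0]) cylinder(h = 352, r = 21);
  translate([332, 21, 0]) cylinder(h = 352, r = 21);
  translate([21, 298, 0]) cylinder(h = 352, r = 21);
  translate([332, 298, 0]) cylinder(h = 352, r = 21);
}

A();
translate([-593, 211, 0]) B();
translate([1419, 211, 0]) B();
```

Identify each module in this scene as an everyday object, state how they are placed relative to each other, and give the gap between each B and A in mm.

Each stool's nearest face is 240 mm from the table's bounding box.

A is a table. B is a stool. Two stools sit around the table at the −x, +x sides. The gap between each stool and the table is 240 mm.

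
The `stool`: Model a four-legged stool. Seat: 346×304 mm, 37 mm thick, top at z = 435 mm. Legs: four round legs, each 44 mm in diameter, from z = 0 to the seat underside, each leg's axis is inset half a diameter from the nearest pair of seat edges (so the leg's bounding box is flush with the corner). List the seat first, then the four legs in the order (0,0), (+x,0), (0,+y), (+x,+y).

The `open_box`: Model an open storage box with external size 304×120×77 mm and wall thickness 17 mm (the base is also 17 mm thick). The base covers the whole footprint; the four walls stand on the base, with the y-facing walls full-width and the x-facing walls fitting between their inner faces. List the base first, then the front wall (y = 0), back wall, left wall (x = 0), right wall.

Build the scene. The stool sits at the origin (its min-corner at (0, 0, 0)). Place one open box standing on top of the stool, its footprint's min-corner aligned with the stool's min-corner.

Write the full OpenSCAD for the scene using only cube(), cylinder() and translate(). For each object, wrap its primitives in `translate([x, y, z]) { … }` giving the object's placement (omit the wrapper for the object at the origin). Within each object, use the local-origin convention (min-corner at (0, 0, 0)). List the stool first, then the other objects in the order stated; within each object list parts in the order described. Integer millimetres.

translate([0, 0, 398]) cube([346, 304, 37]);
translate([22, 22, 0]) cylinder(h = 398, r = 22);
translate([324, 22, 0]) cylinder(h = 398, r = 22);
translate([22, 282, 0]) cylinder(h = 398, r = 22);
translate([324, 282, 0]) cylinder(h = 398, r = 22);
translate([0, 0, 435]) {
  cube([304, 120, 17]);
  translate([0, 0, 17]) cube([304, 17, 60]);
  translate([0, 103, 17]) cube([304, 17, 60]);
  translate([0, 17, 17]) cube([17, 86, 60]);
  translate([287, 17, 17]) cube([17, 86, 60]);
}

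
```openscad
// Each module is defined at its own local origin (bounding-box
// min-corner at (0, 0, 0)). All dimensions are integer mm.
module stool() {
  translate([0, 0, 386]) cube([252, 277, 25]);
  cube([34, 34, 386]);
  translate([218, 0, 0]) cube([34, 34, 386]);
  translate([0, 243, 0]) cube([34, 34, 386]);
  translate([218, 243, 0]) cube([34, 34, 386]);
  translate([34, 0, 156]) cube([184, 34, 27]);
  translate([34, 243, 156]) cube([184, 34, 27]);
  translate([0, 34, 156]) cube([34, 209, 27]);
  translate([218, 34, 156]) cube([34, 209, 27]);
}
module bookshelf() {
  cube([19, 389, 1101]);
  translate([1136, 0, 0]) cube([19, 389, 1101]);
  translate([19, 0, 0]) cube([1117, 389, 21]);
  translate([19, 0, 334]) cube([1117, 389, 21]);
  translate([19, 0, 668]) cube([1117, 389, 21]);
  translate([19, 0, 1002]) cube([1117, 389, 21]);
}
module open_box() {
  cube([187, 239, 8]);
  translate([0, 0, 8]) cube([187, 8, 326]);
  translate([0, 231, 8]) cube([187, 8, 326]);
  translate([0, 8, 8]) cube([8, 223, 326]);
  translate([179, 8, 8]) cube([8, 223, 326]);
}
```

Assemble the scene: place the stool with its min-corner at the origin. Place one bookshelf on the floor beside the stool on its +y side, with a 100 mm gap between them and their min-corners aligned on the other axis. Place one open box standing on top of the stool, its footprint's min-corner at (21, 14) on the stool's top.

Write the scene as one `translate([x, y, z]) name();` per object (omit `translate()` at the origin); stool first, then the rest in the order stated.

stool();
translate([0, 377, 0]) bookshelf();
translate([21, 14, 411]) open_box();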